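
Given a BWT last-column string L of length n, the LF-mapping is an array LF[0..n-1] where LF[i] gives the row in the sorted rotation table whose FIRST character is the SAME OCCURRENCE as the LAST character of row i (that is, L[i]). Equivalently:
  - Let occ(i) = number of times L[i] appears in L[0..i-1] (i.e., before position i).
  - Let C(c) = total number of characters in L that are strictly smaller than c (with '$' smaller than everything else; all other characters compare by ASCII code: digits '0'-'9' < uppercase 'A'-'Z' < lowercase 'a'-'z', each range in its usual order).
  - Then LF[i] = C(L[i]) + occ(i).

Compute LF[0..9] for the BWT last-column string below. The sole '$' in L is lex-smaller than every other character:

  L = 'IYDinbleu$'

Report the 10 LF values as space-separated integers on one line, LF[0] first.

Char counts: '$':1, 'D':1, 'I':1, 'Y':1, 'b':1, 'e':1, 'i':1, 'l':1, 'n':1, 'u':1
C (first-col start): C('$')=0, C('D')=1, C('I')=2, C('Y')=3, C('b')=4, C('e')=5, C('i')=6, C('l')=7, C('n')=8, C('u')=9
L[0]='I': occ=0, LF[0]=C('I')+0=2+0=2
L[1]='Y': occ=0, LF[1]=C('Y')+0=3+0=3
L[2]='D': occ=0, LF[2]=C('D')+0=1+0=1
L[3]='i': occ=0, LF[3]=C('i')+0=6+0=6
L[4]='n': occ=0, LF[4]=C('n')+0=8+0=8
L[5]='b': occ=0, LF[5]=C('b')+0=4+0=4
L[6]='l': occ=0, LF[6]=C('l')+0=7+0=7
L[7]='e': occ=0, LF[7]=C('e')+0=5+0=5
L[8]='u': occ=0, LF[8]=C('u')+0=9+0=9
L[9]='$': occ=0, LF[9]=C('$')+0=0+0=0

Answer: 2 3 1 6 8 4 7 5 9 0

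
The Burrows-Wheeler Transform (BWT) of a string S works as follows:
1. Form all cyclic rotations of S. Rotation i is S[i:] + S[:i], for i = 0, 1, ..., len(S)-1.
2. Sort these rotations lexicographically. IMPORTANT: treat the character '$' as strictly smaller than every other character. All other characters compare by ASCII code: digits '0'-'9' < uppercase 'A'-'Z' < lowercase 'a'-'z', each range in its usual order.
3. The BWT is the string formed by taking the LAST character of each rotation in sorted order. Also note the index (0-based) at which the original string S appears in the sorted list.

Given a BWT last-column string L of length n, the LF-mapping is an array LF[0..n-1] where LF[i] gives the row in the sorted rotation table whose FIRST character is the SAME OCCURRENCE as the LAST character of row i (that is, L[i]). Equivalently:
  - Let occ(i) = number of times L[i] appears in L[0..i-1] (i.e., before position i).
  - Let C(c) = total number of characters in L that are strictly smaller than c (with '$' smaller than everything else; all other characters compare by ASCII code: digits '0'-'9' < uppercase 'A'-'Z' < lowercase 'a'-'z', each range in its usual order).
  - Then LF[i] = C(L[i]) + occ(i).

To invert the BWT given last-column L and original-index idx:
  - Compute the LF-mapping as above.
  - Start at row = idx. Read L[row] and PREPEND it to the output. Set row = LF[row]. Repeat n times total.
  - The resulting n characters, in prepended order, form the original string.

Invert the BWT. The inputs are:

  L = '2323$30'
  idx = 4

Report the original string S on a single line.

LF mapping: 2 4 3 5 0 6 1
Walk LF starting at row 4, prepending L[row]:
  step 1: row=4, L[4]='$', prepend. Next row=LF[4]=0
  step 2: row=0, L[0]='2', prepend. Next row=LF[0]=2
  step 3: row=2, L[2]='2', prepend. Next row=LF[2]=3
  step 4: row=3, L[3]='3', prepend. Next row=LF[3]=5
  step 5: row=5, L[5]='3', prepend. Next row=LF[5]=6
  step 6: row=6, L[6]='0', prepend. Next row=LF[6]=1
  step 7: row=1, L[1]='3', prepend. Next row=LF[1]=4
Reversed output: 303322$

Answer: 303322$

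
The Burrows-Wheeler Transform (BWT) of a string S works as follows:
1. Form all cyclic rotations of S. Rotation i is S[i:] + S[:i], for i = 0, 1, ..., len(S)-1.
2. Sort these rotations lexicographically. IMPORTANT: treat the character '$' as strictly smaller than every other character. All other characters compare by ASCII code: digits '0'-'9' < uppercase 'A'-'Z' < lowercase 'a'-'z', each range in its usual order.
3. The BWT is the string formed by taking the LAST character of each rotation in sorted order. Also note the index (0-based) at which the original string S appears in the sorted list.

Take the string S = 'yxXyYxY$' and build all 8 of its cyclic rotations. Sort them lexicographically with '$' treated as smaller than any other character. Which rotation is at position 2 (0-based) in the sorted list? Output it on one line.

All 8 rotations (rotation i = S[i:]+S[:i]):
  rot[0] = yxXyYxY$
  rot[1] = xXyYxY$y
  rot[2] = XyYxY$yx
  rot[3] = yYxY$yxX
  rot[4] = YxY$yxXy
  rot[5] = xY$yxXyY
  rot[6] = Y$yxXyYx
  rot[7] = $yxXyYxY
Sorted (with $ < everything):
  sorted[0] = $yxXyYxY
  sorted[1] = XyYxY$yx
  sorted[2] = Y$yxXyYx
  sorted[3] = YxY$yxXy
  sorted[4] = xXyYxY$y
  sorted[5] = xY$yxXyY
  sorted[6] = yYxY$yxX
  sorted[7] = yxXyYxY$
sorted[2] = Y$yxXyYx

Answer: Y$yxXyYx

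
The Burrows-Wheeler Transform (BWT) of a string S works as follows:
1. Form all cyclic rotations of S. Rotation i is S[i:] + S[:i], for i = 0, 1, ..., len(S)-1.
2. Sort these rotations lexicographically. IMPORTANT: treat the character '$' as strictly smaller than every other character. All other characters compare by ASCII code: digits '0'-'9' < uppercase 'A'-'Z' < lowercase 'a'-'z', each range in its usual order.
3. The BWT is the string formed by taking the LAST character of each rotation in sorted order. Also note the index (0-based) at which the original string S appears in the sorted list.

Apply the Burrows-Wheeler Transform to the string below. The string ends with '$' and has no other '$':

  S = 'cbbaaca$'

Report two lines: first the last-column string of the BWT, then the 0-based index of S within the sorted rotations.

All 8 rotations (rotation i = S[i:]+S[:i]):
  rot[0] = cbbaaca$
  rot[1] = bbaaca$c
  rot[2] = baaca$cb
  rot[3] = aaca$cbb
  rot[4] = aca$cbba
  rot[5] = ca$cbbaa
  rot[6] = a$cbbaac
  rot[7] = $cbbaaca
Sorted (with $ < everything):
  sorted[0] = $cbbaaca  (last char: 'a')
  sorted[1] = a$cbbaac  (last char: 'c')
  sorted[2] = aaca$cbb  (last char: 'b')
  sorted[3] = aca$cbba  (last char: 'a')
  sorted[4] = baaca$cb  (last char: 'b')
  sorted[5] = bbaaca$c  (last char: 'c')
  sorted[6] = ca$cbbaa  (last char: 'a')
  sorted[7] = cbbaaca$  (last char: '$')
Last column: acbabca$
Original string S is at sorted index 7

Answer: acbabca$
7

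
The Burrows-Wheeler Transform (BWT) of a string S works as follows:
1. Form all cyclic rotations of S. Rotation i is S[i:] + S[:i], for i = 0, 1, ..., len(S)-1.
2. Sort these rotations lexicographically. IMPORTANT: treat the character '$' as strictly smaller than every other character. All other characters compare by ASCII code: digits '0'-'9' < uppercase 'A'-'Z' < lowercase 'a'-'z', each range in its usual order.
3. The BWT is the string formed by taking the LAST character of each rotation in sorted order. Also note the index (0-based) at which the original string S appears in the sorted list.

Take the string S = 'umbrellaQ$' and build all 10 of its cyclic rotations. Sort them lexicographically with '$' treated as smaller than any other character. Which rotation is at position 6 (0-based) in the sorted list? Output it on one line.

Answer: llaQ$umbre

Derivation:
All 10 rotations (rotation i = S[i:]+S[:i]):
  rot[0] = umbrellaQ$
  rot[1] = mbrellaQ$u
  rot[2] = brellaQ$um
  rot[3] = rellaQ$umb
  rot[4] = ellaQ$umbr
  rot[5] = llaQ$umbre
  rot[6] = laQ$umbrel
  rot[7] = aQ$umbrell
  rot[8] = Q$umbrella
  rot[9] = $umbrellaQ
Sorted (with $ < everything):
  sorted[0] = $umbrellaQ
  sorted[1] = Q$umbrella
  sorted[2] = aQ$umbrell
  sorted[3] = brellaQ$um
  sorted[4] = ellaQ$umbr
  sorted[5] = laQ$umbrel
  sorted[6] = llaQ$umbre
  sorted[7] = mbrellaQ$u
  sorted[8] = rellaQ$umb
  sorted[9] = umbrellaQ$
sorted[6] = llaQ$umbre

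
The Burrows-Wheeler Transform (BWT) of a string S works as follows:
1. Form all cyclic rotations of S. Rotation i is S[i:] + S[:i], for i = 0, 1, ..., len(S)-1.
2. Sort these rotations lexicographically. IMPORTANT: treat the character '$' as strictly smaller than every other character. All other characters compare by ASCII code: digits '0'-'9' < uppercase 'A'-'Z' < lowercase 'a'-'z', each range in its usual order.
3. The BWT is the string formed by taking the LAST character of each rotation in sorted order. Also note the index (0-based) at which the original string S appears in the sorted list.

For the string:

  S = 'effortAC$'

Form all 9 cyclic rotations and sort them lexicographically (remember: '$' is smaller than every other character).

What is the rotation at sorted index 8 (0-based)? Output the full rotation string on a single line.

All 9 rotations (rotation i = S[i:]+S[:i]):
  rot[0] = effortAC$
  rot[1] = ffortAC$e
  rot[2] = fortAC$ef
  rot[3] = ortAC$eff
  rot[4] = rtAC$effo
  rot[5] = tAC$effor
  rot[6] = AC$effort
  rot[7] = C$effortA
  rot[8] = $effortAC
Sorted (with $ < everything):
  sorted[0] = $effortAC
  sorted[1] = AC$effort
  sorted[2] = C$effortA
  sorted[3] = effortAC$
  sorted[4] = ffortAC$e
  sorted[5] = fortAC$ef
  sorted[6] = ortAC$eff
  sorted[7] = rtAC$effo
  sorted[8] = tAC$effor
sorted[8] = tAC$effor

Answer: tAC$effor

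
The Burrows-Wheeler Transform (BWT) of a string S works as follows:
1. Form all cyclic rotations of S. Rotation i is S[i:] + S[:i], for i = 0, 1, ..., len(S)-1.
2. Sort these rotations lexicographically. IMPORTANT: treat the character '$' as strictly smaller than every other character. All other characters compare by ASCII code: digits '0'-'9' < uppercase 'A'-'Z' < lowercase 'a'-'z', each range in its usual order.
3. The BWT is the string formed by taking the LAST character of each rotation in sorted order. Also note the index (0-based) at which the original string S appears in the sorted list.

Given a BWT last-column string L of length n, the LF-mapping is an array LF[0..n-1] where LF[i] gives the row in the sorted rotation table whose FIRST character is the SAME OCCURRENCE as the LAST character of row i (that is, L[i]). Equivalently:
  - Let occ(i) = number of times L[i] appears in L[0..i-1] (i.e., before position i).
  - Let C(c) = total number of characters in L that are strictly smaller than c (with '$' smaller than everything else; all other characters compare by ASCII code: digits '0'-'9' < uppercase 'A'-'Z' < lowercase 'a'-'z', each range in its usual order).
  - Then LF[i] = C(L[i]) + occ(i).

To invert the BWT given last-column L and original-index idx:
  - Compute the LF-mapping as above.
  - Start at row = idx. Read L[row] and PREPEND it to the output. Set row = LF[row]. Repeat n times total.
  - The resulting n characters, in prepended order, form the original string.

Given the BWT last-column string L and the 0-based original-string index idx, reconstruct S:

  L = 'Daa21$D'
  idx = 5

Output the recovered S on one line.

Answer: a1Da2D$

Derivation:
LF mapping: 3 5 6 2 1 0 4
Walk LF starting at row 5, prepending L[row]:
  step 1: row=5, L[5]='$', prepend. Next row=LF[5]=0
  step 2: row=0, L[0]='D', prepend. Next row=LF[0]=3
  step 3: row=3, L[3]='2', prepend. Next row=LF[3]=2
  step 4: row=2, L[2]='a', prepend. Next row=LF[2]=6
  step 5: row=6, L[6]='D', prepend. Next row=LF[6]=4
  step 6: row=4, L[4]='1', prepend. Next row=LF[4]=1
  step 7: row=1, L[1]='a', prepend. Next row=LF[1]=5
Reversed output: a1Da2D$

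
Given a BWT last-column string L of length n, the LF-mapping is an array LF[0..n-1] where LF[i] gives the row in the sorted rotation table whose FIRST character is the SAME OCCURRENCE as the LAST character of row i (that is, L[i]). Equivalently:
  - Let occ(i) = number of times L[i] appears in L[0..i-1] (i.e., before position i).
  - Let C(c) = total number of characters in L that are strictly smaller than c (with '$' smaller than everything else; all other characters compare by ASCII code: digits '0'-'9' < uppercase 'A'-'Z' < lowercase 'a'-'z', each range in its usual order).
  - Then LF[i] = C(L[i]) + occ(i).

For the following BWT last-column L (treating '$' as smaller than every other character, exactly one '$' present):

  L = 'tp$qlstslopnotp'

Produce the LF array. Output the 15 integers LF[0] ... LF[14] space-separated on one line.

Answer: 12 6 0 9 1 10 13 11 2 4 7 3 5 14 8

Derivation:
Char counts: '$':1, 'l':2, 'n':1, 'o':2, 'p':3, 'q':1, 's':2, 't':3
C (first-col start): C('$')=0, C('l')=1, C('n')=3, C('o')=4, C('p')=6, C('q')=9, C('s')=10, C('t')=12
L[0]='t': occ=0, LF[0]=C('t')+0=12+0=12
L[1]='p': occ=0, LF[1]=C('p')+0=6+0=6
L[2]='$': occ=0, LF[2]=C('$')+0=0+0=0
L[3]='q': occ=0, LF[3]=C('q')+0=9+0=9
L[4]='l': occ=0, LF[4]=C('l')+0=1+0=1
L[5]='s': occ=0, LF[5]=C('s')+0=10+0=10
L[6]='t': occ=1, LF[6]=C('t')+1=12+1=13
L[7]='s': occ=1, LF[7]=C('s')+1=10+1=11
L[8]='l': occ=1, LF[8]=C('l')+1=1+1=2
L[9]='o': occ=0, LF[9]=C('o')+0=4+0=4
L[10]='p': occ=1, LF[10]=C('p')+1=6+1=7
L[11]='n': occ=0, LF[11]=C('n')+0=3+0=3
L[12]='o': occ=1, LF[12]=C('o')+1=4+1=5
L[13]='t': occ=2, LF[13]=C('t')+2=12+2=14
L[14]='p': occ=2, LF[14]=C('p')+2=6+2=8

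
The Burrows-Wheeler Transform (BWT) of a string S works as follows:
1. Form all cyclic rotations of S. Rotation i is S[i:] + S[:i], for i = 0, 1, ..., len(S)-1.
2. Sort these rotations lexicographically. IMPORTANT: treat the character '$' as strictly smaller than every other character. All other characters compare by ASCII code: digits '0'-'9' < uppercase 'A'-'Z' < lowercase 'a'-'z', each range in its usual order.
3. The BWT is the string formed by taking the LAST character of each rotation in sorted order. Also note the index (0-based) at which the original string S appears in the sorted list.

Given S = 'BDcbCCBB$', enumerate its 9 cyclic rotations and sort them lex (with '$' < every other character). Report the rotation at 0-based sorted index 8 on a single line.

All 9 rotations (rotation i = S[i:]+S[:i]):
  rot[0] = BDcbCCBB$
  rot[1] = DcbCCBB$B
  rot[2] = cbCCBB$BD
  rot[3] = bCCBB$BDc
  rot[4] = CCBB$BDcb
  rot[5] = CBB$BDcbC
  rot[6] = BB$BDcbCC
  rot[7] = B$BDcbCCB
  rot[8] = $BDcbCCBB
Sorted (with $ < everything):
  sorted[0] = $BDcbCCBB
  sorted[1] = B$BDcbCCB
  sorted[2] = BB$BDcbCC
  sorted[3] = BDcbCCBB$
  sorted[4] = CBB$BDcbC
  sorted[5] = CCBB$BDcb
  sorted[6] = DcbCCBB$B
  sorted[7] = bCCBB$BDc
  sorted[8] = cbCCBB$BD
sorted[8] = cbCCBB$BD

Answer: cbCCBB$BD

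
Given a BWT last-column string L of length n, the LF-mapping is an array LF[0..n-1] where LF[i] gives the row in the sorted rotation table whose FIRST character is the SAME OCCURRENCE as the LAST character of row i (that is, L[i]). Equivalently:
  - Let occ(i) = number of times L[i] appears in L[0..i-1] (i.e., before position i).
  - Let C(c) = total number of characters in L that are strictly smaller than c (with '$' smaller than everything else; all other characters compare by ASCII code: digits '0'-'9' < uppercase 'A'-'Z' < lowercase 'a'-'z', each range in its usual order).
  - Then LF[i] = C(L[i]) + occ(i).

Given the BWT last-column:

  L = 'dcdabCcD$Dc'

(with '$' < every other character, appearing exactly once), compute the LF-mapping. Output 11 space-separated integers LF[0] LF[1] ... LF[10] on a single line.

Char counts: '$':1, 'C':1, 'D':2, 'a':1, 'b':1, 'c':3, 'd':2
C (first-col start): C('$')=0, C('C')=1, C('D')=2, C('a')=4, C('b')=5, C('c')=6, C('d')=9
L[0]='d': occ=0, LF[0]=C('d')+0=9+0=9
L[1]='c': occ=0, LF[1]=C('c')+0=6+0=6
L[2]='d': occ=1, LF[2]=C('d')+1=9+1=10
L[3]='a': occ=0, LF[3]=C('a')+0=4+0=4
L[4]='b': occ=0, LF[4]=C('b')+0=5+0=5
L[5]='C': occ=0, LF[5]=C('C')+0=1+0=1
L[6]='c': occ=1, LF[6]=C('c')+1=6+1=7
L[7]='D': occ=0, LF[7]=C('D')+0=2+0=2
L[8]='$': occ=0, LF[8]=C('$')+0=0+0=0
L[9]='D': occ=1, LF[9]=C('D')+1=2+1=3
L[10]='c': occ=2, LF[10]=C('c')+2=6+2=8

Answer: 9 6 10 4 5 1 7 2 0 3 8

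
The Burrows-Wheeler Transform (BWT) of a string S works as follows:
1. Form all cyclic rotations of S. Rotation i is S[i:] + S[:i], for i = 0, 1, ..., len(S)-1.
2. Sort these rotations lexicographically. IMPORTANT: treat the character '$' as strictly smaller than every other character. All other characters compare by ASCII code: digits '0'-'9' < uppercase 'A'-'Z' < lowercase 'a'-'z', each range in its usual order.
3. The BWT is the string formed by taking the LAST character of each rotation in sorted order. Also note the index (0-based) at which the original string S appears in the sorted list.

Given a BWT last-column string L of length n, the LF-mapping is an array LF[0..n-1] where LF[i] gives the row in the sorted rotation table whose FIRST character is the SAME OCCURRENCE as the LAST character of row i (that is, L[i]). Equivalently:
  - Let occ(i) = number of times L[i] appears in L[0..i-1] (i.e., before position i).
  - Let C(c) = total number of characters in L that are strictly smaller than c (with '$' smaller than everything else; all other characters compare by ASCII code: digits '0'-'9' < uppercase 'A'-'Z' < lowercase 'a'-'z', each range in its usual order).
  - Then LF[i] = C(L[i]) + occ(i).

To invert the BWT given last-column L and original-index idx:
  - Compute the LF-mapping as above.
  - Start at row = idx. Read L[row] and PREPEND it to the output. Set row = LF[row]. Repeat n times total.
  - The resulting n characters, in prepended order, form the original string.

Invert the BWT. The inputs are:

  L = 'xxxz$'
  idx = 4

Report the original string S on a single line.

Answer: zxxx$

Derivation:
LF mapping: 1 2 3 4 0
Walk LF starting at row 4, prepending L[row]:
  step 1: row=4, L[4]='$', prepend. Next row=LF[4]=0
  step 2: row=0, L[0]='x', prepend. Next row=LF[0]=1
  step 3: row=1, L[1]='x', prepend. Next row=LF[1]=2
  step 4: row=2, L[2]='x', prepend. Next row=LF[2]=3
  step 5: row=3, L[3]='z', prepend. Next row=LF[3]=4
Reversed output: zxxx$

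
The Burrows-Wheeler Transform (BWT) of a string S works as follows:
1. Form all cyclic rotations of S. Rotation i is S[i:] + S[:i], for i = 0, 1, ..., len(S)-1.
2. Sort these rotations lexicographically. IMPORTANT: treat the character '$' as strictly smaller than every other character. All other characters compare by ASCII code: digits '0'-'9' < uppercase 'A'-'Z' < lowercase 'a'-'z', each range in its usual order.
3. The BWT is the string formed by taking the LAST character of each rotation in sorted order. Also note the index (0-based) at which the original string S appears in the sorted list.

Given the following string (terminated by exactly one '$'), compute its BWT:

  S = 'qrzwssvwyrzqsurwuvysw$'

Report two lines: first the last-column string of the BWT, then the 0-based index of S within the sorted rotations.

Answer: w$zuyqwqsyswsuszrvwvrr
1

Derivation:
All 22 rotations (rotation i = S[i:]+S[:i]):
  rot[0] = qrzwssvwyrzqsurwuvysw$
  rot[1] = rzwssvwyrzqsurwuvysw$q
  rot[2] = zwssvwyrzqsurwuvysw$qr
  rot[3] = wssvwyrzqsurwuvysw$qrz
  rot[4] = ssvwyrzqsurwuvysw$qrzw
  rot[5] = svwyrzqsurwuvysw$qrzws
  rot[6] = vwyrzqsurwuvysw$qrzwss
  rot[7] = wyrzqsurwuvysw$qrzwssv
  rot[8] = yrzqsurwuvysw$qrzwssvw
  rot[9] = rzqsurwuvysw$qrzwssvwy
  rot[10] = zqsurwuvysw$qrzwssvwyr
  rot[11] = qsurwuvysw$qrzwssvwyrz
  rot[12] = surwuvysw$qrzwssvwyrzq
  rot[13] = urwuvysw$qrzwssvwyrzqs
  rot[14] = rwuvysw$qrzwssvwyrzqsu
  rot[15] = wuvysw$qrzwssvwyrzqsur
  rot[16] = uvysw$qrzwssvwyrzqsurw
  rot[17] = vysw$qrzwssvwyrzqsurwu
  rot[18] = ysw$qrzwssvwyrzqsurwuv
  rot[19] = sw$qrzwssvwyrzqsurwuvy
  rot[20] = w$qrzwssvwyrzqsurwuvys
  rot[21] = $qrzwssvwyrzqsurwuvysw
Sorted (with $ < everything):
  sorted[0] = $qrzwssvwyrzqsurwuvysw  (last char: 'w')
  sorted[1] = qrzwssvwyrzqsurwuvysw$  (last char: '$')
  sorted[2] = qsurwuvysw$qrzwssvwyrz  (last char: 'z')
  sorted[3] = rwuvysw$qrzwssvwyrzqsu  (last char: 'u')
  sorted[4] = rzqsurwuvysw$qrzwssvwy  (last char: 'y')
  sorted[5] = rzwssvwyrzqsurwuvysw$q  (last char: 'q')
  sorted[6] = ssvwyrzqsurwuvysw$qrzw  (last char: 'w')
  sorted[7] = surwuvysw$qrzwssvwyrzq  (last char: 'q')
  sorted[8] = svwyrzqsurwuvysw$qrzws  (last char: 's')
  sorted[9] = sw$qrzwssvwyrzqsurwuvy  (last char: 'y')
  sorted[10] = urwuvysw$qrzwssvwyrzqs  (last char: 's')
  sorted[11] = uvysw$qrzwssvwyrzqsurw  (last char: 'w')
  sorted[12] = vwyrzqsurwuvysw$qrzwss  (last char: 's')
  sorted[13] = vysw$qrzwssvwyrzqsurwu  (last char: 'u')
  sorted[14] = w$qrzwssvwyrzqsurwuvys  (last char: 's')
  sorted[15] = wssvwyrzqsurwuvysw$qrz  (last char: 'z')
  sorted[16] = wuvysw$qrzwssvwyrzqsur  (last char: 'r')
  sorted[17] = wyrzqsurwuvysw$qrzwssv  (last char: 'v')
  sorted[18] = yrzqsurwuvysw$qrzwssvw  (last char: 'w')
  sorted[19] = ysw$qrzwssvwyrzqsurwuv  (last char: 'v')
  sorted[20] = zqsurwuvysw$qrzwssvwyr  (last char: 'r')
  sorted[21] = zwssvwyrzqsurwuvysw$qr  (last char: 'r')
Last column: w$zuyqwqsyswsuszrvwvrr
Original string S is at sorted index 1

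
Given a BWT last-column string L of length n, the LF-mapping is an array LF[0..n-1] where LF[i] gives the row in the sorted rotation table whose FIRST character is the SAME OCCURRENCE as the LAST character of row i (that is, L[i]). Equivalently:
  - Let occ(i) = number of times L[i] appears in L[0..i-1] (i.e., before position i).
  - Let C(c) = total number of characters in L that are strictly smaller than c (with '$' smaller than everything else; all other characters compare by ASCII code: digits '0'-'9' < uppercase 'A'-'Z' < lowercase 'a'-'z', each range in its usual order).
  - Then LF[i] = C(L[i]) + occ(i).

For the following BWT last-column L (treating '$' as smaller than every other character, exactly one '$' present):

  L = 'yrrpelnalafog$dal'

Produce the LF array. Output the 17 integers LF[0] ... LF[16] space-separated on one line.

Char counts: '$':1, 'a':3, 'd':1, 'e':1, 'f':1, 'g':1, 'l':3, 'n':1, 'o':1, 'p':1, 'r':2, 'y':1
C (first-col start): C('$')=0, C('a')=1, C('d')=4, C('e')=5, C('f')=6, C('g')=7, C('l')=8, C('n')=11, C('o')=12, C('p')=13, C('r')=14, C('y')=16
L[0]='y': occ=0, LF[0]=C('y')+0=16+0=16
L[1]='r': occ=0, LF[1]=C('r')+0=14+0=14
L[2]='r': occ=1, LF[2]=C('r')+1=14+1=15
L[3]='p': occ=0, LF[3]=C('p')+0=13+0=13
L[4]='e': occ=0, LF[4]=C('e')+0=5+0=5
L[5]='l': occ=0, LF[5]=C('l')+0=8+0=8
L[6]='n': occ=0, LF[6]=C('n')+0=11+0=11
L[7]='a': occ=0, LF[7]=C('a')+0=1+0=1
L[8]='l': occ=1, LF[8]=C('l')+1=8+1=9
L[9]='a': occ=1, LF[9]=C('a')+1=1+1=2
L[10]='f': occ=0, LF[10]=C('f')+0=6+0=6
L[11]='o': occ=0, LF[11]=C('o')+0=12+0=12
L[12]='g': occ=0, LF[12]=C('g')+0=7+0=7
L[13]='$': occ=0, LF[13]=C('$')+0=0+0=0
L[14]='d': occ=0, LF[14]=C('d')+0=4+0=4
L[15]='a': occ=2, LF[15]=C('a')+2=1+2=3
L[16]='l': occ=2, LF[16]=C('l')+2=8+2=10

Answer: 16 14 15 13 5 8 11 1 9 2 6 12 7 0 4 3 10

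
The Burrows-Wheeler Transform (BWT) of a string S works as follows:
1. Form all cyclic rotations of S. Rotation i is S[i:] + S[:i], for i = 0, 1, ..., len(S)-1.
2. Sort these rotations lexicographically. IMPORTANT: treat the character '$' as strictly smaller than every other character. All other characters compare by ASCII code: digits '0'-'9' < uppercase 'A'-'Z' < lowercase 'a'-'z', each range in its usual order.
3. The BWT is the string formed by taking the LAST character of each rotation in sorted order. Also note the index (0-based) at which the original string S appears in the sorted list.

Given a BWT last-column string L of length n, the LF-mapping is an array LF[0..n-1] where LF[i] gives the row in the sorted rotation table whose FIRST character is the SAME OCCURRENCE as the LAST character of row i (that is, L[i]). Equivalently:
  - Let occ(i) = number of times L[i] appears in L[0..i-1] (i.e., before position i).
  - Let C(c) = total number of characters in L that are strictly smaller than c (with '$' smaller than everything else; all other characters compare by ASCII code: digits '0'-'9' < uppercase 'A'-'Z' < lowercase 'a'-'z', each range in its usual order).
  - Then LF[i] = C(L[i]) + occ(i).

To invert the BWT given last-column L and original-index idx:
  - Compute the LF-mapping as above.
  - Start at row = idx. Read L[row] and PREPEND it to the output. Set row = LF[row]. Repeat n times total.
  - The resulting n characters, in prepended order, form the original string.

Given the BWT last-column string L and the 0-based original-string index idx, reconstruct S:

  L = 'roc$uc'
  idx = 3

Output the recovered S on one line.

LF mapping: 4 3 1 0 5 2
Walk LF starting at row 3, prepending L[row]:
  step 1: row=3, L[3]='$', prepend. Next row=LF[3]=0
  step 2: row=0, L[0]='r', prepend. Next row=LF[0]=4
  step 3: row=4, L[4]='u', prepend. Next row=LF[4]=5
  step 4: row=5, L[5]='c', prepend. Next row=LF[5]=2
  step 5: row=2, L[2]='c', prepend. Next row=LF[2]=1
  step 6: row=1, L[1]='o', prepend. Next row=LF[1]=3
Reversed output: occur$

Answer: occur$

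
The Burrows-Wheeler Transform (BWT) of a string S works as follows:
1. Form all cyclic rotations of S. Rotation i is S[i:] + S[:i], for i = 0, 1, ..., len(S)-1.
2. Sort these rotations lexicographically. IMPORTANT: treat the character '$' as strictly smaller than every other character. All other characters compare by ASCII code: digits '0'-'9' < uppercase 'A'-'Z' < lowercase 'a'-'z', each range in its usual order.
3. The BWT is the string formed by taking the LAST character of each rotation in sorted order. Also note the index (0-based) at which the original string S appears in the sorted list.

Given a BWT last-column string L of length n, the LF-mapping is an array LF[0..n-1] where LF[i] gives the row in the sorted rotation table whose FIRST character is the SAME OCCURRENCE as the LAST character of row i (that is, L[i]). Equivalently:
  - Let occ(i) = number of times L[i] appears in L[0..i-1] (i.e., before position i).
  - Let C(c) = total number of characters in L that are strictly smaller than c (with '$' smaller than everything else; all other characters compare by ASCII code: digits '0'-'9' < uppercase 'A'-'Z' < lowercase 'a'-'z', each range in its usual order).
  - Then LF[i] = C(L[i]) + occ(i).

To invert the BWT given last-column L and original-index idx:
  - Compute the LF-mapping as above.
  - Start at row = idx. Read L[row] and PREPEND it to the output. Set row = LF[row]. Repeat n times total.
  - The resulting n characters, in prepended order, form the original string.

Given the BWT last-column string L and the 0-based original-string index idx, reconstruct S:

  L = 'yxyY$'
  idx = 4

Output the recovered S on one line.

Answer: yxYy$

Derivation:
LF mapping: 3 2 4 1 0
Walk LF starting at row 4, prepending L[row]:
  step 1: row=4, L[4]='$', prepend. Next row=LF[4]=0
  step 2: row=0, L[0]='y', prepend. Next row=LF[0]=3
  step 3: row=3, L[3]='Y', prepend. Next row=LF[3]=1
  step 4: row=1, L[1]='x', prepend. Next row=LF[1]=2
  step 5: row=2, L[2]='y', prepend. Next row=LF[2]=4
Reversed output: yxYy$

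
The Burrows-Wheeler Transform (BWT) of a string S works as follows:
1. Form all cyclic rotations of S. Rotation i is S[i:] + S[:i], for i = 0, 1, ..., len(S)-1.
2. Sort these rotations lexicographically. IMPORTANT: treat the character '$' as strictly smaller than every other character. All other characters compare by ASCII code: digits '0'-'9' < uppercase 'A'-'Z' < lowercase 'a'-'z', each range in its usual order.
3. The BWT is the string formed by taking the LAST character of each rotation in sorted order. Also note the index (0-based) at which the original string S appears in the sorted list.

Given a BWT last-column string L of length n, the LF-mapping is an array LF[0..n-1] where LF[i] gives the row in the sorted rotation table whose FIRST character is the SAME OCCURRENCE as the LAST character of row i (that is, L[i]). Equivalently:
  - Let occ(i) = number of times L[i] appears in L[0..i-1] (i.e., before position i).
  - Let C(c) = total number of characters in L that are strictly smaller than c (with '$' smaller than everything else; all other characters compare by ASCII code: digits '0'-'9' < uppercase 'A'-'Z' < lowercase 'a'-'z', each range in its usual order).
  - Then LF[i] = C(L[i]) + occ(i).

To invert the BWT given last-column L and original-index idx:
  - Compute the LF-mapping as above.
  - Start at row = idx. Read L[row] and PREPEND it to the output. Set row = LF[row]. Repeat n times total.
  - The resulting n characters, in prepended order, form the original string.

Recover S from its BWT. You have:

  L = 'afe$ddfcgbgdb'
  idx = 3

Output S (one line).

LF mapping: 1 9 8 0 5 6 10 4 11 2 12 7 3
Walk LF starting at row 3, prepending L[row]:
  step 1: row=3, L[3]='$', prepend. Next row=LF[3]=0
  step 2: row=0, L[0]='a', prepend. Next row=LF[0]=1
  step 3: row=1, L[1]='f', prepend. Next row=LF[1]=9
  step 4: row=9, L[9]='b', prepend. Next row=LF[9]=2
  step 5: row=2, L[2]='e', prepend. Next row=LF[2]=8
  step 6: row=8, L[8]='g', prepend. Next row=LF[8]=11
  step 7: row=11, L[11]='d', prepend. Next row=LF[11]=7
  step 8: row=7, L[7]='c', prepend. Next row=LF[7]=4
  step 9: row=4, L[4]='d', prepend. Next row=LF[4]=5
  step 10: row=5, L[5]='d', prepend. Next row=LF[5]=6
  step 11: row=6, L[6]='f', prepend. Next row=LF[6]=10
  step 12: row=10, L[10]='g', prepend. Next row=LF[10]=12
  step 13: row=12, L[12]='b', prepend. Next row=LF[12]=3
Reversed output: bgfddcdgebfa$

Answer: bgfddcdgebfa$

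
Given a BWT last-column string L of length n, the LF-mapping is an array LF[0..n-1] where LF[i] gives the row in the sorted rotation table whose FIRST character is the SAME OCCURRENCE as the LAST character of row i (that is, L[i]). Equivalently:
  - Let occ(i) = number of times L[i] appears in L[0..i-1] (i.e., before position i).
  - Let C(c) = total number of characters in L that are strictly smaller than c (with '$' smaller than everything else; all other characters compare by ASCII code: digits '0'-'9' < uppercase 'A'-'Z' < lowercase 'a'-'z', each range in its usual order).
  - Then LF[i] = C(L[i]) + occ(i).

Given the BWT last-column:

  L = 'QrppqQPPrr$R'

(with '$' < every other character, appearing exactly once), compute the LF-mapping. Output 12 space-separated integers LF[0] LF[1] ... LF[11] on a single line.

Char counts: '$':1, 'P':2, 'Q':2, 'R':1, 'p':2, 'q':1, 'r':3
C (first-col start): C('$')=0, C('P')=1, C('Q')=3, C('R')=5, C('p')=6, C('q')=8, C('r')=9
L[0]='Q': occ=0, LF[0]=C('Q')+0=3+0=3
L[1]='r': occ=0, LF[1]=C('r')+0=9+0=9
L[2]='p': occ=0, LF[2]=C('p')+0=6+0=6
L[3]='p': occ=1, LF[3]=C('p')+1=6+1=7
L[4]='q': occ=0, LF[4]=C('q')+0=8+0=8
L[5]='Q': occ=1, LF[5]=C('Q')+1=3+1=4
L[6]='P': occ=0, LF[6]=C('P')+0=1+0=1
L[7]='P': occ=1, LF[7]=C('P')+1=1+1=2
L[8]='r': occ=1, LF[8]=C('r')+1=9+1=10
L[9]='r': occ=2, LF[9]=C('r')+2=9+2=11
L[10]='$': occ=0, LF[10]=C('$')+0=0+0=0
L[11]='R': occ=0, LF[11]=C('R')+0=5+0=5

Answer: 3 9 6 7 8 4 1 2 10 11 0 5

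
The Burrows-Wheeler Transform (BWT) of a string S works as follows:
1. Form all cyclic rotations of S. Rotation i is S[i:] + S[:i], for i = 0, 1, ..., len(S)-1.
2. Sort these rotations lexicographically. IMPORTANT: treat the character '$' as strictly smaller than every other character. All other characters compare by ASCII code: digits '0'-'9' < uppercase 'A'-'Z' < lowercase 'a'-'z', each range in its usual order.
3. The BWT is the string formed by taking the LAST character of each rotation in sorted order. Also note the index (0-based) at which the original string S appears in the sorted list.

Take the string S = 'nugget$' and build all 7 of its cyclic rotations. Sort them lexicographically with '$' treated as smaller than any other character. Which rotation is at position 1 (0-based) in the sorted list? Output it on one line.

Answer: et$nugg

Derivation:
All 7 rotations (rotation i = S[i:]+S[:i]):
  rot[0] = nugget$
  rot[1] = ugget$n
  rot[2] = gget$nu
  rot[3] = get$nug
  rot[4] = et$nugg
  rot[5] = t$nugge
  rot[6] = $nugget
Sorted (with $ < everything):
  sorted[0] = $nugget
  sorted[1] = et$nugg
  sorted[2] = get$nug
  sorted[3] = gget$nu
  sorted[4] = nugget$
  sorted[5] = t$nugge
  sorted[6] = ugget$n
sorted[1] = et$nugg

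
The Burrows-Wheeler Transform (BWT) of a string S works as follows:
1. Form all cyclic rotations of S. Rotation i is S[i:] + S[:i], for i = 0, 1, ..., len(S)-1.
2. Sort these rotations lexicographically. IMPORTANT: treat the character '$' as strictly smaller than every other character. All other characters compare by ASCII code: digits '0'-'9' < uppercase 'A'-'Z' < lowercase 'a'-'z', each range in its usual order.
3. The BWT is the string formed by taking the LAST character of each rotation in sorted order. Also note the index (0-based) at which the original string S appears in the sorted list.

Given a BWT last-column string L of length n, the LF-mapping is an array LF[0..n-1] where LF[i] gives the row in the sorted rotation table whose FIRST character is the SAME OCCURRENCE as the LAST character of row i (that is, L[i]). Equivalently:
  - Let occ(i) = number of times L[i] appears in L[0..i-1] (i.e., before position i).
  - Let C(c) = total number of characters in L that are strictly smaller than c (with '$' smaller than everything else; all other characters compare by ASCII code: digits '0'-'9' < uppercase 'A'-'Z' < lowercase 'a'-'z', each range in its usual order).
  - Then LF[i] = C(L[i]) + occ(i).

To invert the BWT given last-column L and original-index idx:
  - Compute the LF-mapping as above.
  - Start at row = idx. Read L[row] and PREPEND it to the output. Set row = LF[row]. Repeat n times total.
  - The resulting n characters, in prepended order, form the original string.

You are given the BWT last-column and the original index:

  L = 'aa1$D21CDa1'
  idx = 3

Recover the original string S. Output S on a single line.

LF mapping: 8 9 1 0 6 4 2 5 7 10 3
Walk LF starting at row 3, prepending L[row]:
  step 1: row=3, L[3]='$', prepend. Next row=LF[3]=0
  step 2: row=0, L[0]='a', prepend. Next row=LF[0]=8
  step 3: row=8, L[8]='D', prepend. Next row=LF[8]=7
  step 4: row=7, L[7]='C', prepend. Next row=LF[7]=5
  step 5: row=5, L[5]='2', prepend. Next row=LF[5]=4
  step 6: row=4, L[4]='D', prepend. Next row=LF[4]=6
  step 7: row=6, L[6]='1', prepend. Next row=LF[6]=2
  step 8: row=2, L[2]='1', prepend. Next row=LF[2]=1
  step 9: row=1, L[1]='a', prepend. Next row=LF[1]=9
  step 10: row=9, L[9]='a', prepend. Next row=LF[9]=10
  step 11: row=10, L[10]='1', prepend. Next row=LF[10]=3
Reversed output: 1aa11D2CDa$

Answer: 1aa11D2CDa$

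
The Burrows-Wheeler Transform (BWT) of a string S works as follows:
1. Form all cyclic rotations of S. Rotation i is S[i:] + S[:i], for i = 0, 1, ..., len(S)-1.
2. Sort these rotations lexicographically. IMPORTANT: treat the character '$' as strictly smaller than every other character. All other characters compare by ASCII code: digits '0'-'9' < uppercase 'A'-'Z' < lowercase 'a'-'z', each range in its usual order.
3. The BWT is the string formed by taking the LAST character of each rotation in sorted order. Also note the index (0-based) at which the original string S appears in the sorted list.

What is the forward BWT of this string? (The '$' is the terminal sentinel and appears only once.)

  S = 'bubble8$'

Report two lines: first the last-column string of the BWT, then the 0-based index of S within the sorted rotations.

All 8 rotations (rotation i = S[i:]+S[:i]):
  rot[0] = bubble8$
  rot[1] = ubble8$b
  rot[2] = bble8$bu
  rot[3] = ble8$bub
  rot[4] = le8$bubb
  rot[5] = e8$bubbl
  rot[6] = 8$bubble
  rot[7] = $bubble8
Sorted (with $ < everything):
  sorted[0] = $bubble8  (last char: '8')
  sorted[1] = 8$bubble  (last char: 'e')
  sorted[2] = bble8$bu  (last char: 'u')
  sorted[3] = ble8$bub  (last char: 'b')
  sorted[4] = bubble8$  (last char: '$')
  sorted[5] = e8$bubbl  (last char: 'l')
  sorted[6] = le8$bubb  (last char: 'b')
  sorted[7] = ubble8$b  (last char: 'b')
Last column: 8eub$lbb
Original string S is at sorted index 4

Answer: 8eub$lbb
4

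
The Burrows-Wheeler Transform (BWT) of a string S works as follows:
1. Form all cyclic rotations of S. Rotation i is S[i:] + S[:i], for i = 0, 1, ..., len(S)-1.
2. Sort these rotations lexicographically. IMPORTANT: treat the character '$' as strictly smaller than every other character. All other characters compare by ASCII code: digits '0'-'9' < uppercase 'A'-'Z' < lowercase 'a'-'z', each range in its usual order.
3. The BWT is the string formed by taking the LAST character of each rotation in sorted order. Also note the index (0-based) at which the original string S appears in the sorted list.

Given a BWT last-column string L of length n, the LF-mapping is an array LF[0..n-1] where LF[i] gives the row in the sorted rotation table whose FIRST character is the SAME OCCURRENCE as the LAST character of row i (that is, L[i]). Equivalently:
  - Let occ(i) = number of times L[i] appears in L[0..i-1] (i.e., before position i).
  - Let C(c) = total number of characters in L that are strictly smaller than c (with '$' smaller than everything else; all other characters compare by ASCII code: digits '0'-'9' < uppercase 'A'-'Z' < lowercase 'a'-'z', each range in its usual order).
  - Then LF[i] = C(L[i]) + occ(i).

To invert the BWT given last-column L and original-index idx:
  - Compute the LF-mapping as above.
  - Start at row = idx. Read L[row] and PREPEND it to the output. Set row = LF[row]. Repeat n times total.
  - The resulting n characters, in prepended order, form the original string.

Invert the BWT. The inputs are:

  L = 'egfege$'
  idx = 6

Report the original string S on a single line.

Answer: gfeege$

Derivation:
LF mapping: 1 5 4 2 6 3 0
Walk LF starting at row 6, prepending L[row]:
  step 1: row=6, L[6]='$', prepend. Next row=LF[6]=0
  step 2: row=0, L[0]='e', prepend. Next row=LF[0]=1
  step 3: row=1, L[1]='g', prepend. Next row=LF[1]=5
  step 4: row=5, L[5]='e', prepend. Next row=LF[5]=3
  step 5: row=3, L[3]='e', prepend. Next row=LF[3]=2
  step 6: row=2, L[2]='f', prepend. Next row=LF[2]=4
  step 7: row=4, L[4]='g', prepend. Next row=LF[4]=6
Reversed output: gfeege$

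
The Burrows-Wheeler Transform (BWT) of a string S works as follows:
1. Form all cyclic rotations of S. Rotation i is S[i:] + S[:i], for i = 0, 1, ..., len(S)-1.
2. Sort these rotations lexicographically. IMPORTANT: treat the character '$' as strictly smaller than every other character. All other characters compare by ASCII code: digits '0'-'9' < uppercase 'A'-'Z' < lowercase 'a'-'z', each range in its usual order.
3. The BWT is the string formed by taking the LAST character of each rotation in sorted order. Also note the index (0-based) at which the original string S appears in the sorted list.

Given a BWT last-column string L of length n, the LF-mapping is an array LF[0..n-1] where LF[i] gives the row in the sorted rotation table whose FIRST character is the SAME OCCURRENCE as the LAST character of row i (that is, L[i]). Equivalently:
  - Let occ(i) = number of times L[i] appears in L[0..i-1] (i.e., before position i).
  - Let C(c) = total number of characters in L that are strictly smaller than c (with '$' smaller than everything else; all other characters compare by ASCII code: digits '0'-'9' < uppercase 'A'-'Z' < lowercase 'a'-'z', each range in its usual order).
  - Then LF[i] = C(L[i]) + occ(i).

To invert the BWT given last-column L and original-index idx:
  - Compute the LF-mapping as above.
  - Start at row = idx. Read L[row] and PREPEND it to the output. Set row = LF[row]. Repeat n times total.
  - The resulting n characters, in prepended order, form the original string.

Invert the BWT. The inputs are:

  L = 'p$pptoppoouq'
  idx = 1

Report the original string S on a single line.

Answer: opopppoqutp$

Derivation:
LF mapping: 4 0 5 6 10 1 7 8 2 3 11 9
Walk LF starting at row 1, prepending L[row]:
  step 1: row=1, L[1]='$', prepend. Next row=LF[1]=0
  step 2: row=0, L[0]='p', prepend. Next row=LF[0]=4
  step 3: row=4, L[4]='t', prepend. Next row=LF[4]=10
  step 4: row=10, L[10]='u', prepend. Next row=LF[10]=11
  step 5: row=11, L[11]='q', prepend. Next row=LF[11]=9
  step 6: row=9, L[9]='o', prepend. Next row=LF[9]=3
  step 7: row=3, L[3]='p', prepend. Next row=LF[3]=6
  step 8: row=6, L[6]='p', prepend. Next row=LF[6]=7
  step 9: row=7, L[7]='p', prepend. Next row=LF[7]=8
  step 10: row=8, L[8]='o', prepend. Next row=LF[8]=2
  step 11: row=2, L[2]='p', prepend. Next row=LF[2]=5
  step 12: row=5, L[5]='o', prepend. Next row=LF[5]=1
Reversed output: opopppoqutp$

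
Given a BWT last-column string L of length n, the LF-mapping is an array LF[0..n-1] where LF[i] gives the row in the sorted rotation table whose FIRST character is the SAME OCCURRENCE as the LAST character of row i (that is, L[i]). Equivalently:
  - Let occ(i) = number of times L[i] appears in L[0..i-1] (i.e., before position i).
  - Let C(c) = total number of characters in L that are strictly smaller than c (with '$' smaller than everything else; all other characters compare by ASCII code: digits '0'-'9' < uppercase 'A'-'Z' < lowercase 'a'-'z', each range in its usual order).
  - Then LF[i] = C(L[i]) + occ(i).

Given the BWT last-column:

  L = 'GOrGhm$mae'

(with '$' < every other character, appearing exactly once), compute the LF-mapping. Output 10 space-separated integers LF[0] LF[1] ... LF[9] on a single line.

Char counts: '$':1, 'G':2, 'O':1, 'a':1, 'e':1, 'h':1, 'm':2, 'r':1
C (first-col start): C('$')=0, C('G')=1, C('O')=3, C('a')=4, C('e')=5, C('h')=6, C('m')=7, C('r')=9
L[0]='G': occ=0, LF[0]=C('G')+0=1+0=1
L[1]='O': occ=0, LF[1]=C('O')+0=3+0=3
L[2]='r': occ=0, LF[2]=C('r')+0=9+0=9
L[3]='G': occ=1, LF[3]=C('G')+1=1+1=2
L[4]='h': occ=0, LF[4]=C('h')+0=6+0=6
L[5]='m': occ=0, LF[5]=C('m')+0=7+0=7
L[6]='$': occ=0, LF[6]=C('$')+0=0+0=0
L[7]='m': occ=1, LF[7]=C('m')+1=7+1=8
L[8]='a': occ=0, LF[8]=C('a')+0=4+0=4
L[9]='e': occ=0, LF[9]=C('e')+0=5+0=5

Answer: 1 3 9 2 6 7 0 8 4 5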